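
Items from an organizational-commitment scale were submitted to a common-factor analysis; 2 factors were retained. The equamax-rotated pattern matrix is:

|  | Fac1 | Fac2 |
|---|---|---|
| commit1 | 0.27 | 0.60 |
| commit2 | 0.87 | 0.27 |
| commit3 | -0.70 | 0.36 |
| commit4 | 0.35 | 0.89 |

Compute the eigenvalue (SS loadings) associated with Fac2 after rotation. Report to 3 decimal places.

SS loadings for Fac2 = 0.60² + 0.27² + 0.36² + 0.89² = 0.3600 + 0.0729 + 0.1296 + 0.7921 = 1.3546

1.355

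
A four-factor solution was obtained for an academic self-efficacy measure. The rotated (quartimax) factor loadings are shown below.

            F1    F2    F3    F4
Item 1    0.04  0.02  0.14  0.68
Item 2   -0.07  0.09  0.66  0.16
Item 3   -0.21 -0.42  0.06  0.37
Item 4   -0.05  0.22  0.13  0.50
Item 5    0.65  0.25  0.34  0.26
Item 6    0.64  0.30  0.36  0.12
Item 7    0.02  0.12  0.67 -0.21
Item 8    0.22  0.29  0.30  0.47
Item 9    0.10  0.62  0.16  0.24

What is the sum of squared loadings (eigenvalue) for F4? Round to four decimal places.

1.2795

SS loadings for F4 = 0.68² + 0.16² + 0.37² + 0.50² + 0.26² + 0.12² + (-0.21)² + 0.47² + 0.24² = 0.4624 + 0.0256 + 0.1369 + 0.2500 + 0.0676 + 0.0144 + 0.0441 + 0.2209 + 0.0576 = 1.2795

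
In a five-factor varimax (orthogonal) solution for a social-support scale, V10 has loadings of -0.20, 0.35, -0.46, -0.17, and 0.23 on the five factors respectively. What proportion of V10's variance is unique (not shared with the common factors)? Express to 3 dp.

h² = (-0.20)² + 0.35² + (-0.46)² + (-0.17)² + 0.23² = 0.0400 + 0.1225 + 0.2116 + 0.0289 + 0.0529 = 0.4559
Uniqueness u² = 1 − h² = 1 − 0.4559 = 0.5441

0.544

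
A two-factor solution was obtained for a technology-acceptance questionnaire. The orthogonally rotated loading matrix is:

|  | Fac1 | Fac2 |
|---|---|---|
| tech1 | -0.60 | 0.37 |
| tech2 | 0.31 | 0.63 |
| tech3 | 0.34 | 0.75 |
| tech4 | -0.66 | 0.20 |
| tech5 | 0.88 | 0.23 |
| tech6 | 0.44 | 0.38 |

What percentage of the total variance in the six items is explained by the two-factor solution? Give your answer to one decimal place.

55.1%

Communalities: 0.4969, 0.4930, 0.6781, 0.4756, 0.8273, 0.3380; Σh² = 3.3089.
Total variance with 6 standardized items is 6, so the solution explains 3.3089/6 = 0.5515 = 55.15%.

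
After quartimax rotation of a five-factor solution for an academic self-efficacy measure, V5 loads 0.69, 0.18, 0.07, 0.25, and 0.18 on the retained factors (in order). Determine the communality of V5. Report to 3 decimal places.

h² = 0.69² + 0.18² + 0.07² + 0.25² + 0.18² = 0.4761 + 0.0324 + 0.0049 + 0.0625 + 0.0324 = 0.6083

0.608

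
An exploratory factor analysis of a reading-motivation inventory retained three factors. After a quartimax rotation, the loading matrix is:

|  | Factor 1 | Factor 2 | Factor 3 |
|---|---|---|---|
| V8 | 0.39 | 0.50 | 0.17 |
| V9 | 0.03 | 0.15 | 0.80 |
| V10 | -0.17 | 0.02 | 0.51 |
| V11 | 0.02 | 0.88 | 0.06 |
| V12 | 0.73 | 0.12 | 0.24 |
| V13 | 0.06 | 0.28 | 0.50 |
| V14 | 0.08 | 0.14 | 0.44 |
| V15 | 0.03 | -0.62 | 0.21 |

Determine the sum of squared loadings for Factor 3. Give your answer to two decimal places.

1.48

SS loadings for Factor 3 = 0.17² + 0.80² + 0.51² + 0.06² + 0.24² + 0.50² + 0.44² + 0.21² = 0.0289 + 0.6400 + 0.2601 + 0.0036 + 0.0576 + 0.2500 + 0.1936 + 0.0441 = 1.4779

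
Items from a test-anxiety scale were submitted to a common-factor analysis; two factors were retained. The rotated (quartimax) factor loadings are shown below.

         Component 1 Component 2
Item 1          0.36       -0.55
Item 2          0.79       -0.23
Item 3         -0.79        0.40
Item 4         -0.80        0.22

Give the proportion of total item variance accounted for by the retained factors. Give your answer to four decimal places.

Communalities: 0.4321, 0.6770, 0.7841, 0.6884; Σh² = 2.5816.
Total variance with 4 standardized items is 4, so the solution explains 2.5816/4 = 0.6454.

0.6454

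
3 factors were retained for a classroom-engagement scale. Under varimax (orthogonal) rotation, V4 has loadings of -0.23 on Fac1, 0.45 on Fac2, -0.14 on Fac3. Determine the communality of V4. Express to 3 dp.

h² = (-0.23)² + 0.45² + (-0.14)² = 0.0529 + 0.2025 + 0.0196 = 0.2750

0.275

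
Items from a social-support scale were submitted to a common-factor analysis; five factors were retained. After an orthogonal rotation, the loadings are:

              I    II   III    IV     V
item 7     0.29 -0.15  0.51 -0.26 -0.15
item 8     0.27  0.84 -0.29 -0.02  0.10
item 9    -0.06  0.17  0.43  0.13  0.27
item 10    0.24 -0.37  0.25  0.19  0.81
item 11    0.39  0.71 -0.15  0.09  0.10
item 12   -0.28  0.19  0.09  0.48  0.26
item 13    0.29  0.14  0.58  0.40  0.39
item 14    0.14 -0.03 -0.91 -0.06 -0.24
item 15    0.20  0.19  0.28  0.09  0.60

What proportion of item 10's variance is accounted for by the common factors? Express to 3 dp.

h² = 0.24² + (-0.37)² + 0.25² + 0.19² + 0.81² = 0.0576 + 0.1369 + 0.0625 + 0.0361 + 0.6561 = 0.9492

0.949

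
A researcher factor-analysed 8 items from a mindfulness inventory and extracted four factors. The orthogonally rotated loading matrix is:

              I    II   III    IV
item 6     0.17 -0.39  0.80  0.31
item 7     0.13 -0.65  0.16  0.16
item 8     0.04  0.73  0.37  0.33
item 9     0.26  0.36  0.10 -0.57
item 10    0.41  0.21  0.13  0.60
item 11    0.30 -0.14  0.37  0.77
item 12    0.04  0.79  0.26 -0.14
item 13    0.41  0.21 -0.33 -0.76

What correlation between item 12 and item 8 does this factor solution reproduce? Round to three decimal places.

0.628

r̂ = Σ λ_i·λ_j across factors = (0.04)(0.04) + (0.79)(0.73) + (0.26)(0.37) + (-0.14)(0.33)
  = +0.0016 +0.5767 +0.0962 -0.0462 = 0.6283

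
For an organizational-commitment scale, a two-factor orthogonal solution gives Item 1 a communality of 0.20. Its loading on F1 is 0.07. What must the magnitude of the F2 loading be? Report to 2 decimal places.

Under orthogonal rotation h² = Σλ², so λ_F2² = h² − (0.0049) = 0.20 − 0.0049 = 0.1951.
|λ| = √0.1951 = 0.4417.

0.44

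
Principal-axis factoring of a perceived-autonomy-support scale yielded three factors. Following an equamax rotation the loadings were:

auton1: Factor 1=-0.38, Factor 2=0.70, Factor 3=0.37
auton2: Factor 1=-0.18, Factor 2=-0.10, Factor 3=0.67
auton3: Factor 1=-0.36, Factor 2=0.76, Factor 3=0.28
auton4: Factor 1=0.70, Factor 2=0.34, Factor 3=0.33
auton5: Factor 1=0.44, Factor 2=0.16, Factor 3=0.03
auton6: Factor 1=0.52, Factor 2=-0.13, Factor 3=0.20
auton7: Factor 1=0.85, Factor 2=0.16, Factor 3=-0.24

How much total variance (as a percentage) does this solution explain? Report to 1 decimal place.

58.8%

SS loadings by factor: 1.9829, 1.2613, 0.8716; total = 4.1158.
Total variance with 7 standardized items is 7, so the solution explains 4.1158/7 = 0.5880 = 58.80%.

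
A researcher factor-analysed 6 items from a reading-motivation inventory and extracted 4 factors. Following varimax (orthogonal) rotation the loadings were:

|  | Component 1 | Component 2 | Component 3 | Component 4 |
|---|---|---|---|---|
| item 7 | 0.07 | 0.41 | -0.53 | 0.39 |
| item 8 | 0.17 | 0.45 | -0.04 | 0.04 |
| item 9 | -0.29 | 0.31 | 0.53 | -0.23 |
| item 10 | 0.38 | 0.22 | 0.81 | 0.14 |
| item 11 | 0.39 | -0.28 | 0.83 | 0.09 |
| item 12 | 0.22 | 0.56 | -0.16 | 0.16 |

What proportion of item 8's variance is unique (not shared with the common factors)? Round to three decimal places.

h² = 0.17² + 0.45² + (-0.04)² + 0.04² = 0.0289 + 0.2025 + 0.0016 + 0.0016 = 0.2346
Uniqueness u² = 1 − h² = 1 − 0.2346 = 0.7654

0.765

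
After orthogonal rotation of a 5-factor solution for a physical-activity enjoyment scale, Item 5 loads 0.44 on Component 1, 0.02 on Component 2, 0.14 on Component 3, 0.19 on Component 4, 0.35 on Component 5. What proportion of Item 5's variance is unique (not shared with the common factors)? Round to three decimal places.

0.628

h² = 0.44² + 0.02² + 0.14² + 0.19² + 0.35² = 0.1936 + 0.0004 + 0.0196 + 0.0361 + 0.1225 = 0.3722
Uniqueness u² = 1 − h² = 1 − 0.3722 = 0.6278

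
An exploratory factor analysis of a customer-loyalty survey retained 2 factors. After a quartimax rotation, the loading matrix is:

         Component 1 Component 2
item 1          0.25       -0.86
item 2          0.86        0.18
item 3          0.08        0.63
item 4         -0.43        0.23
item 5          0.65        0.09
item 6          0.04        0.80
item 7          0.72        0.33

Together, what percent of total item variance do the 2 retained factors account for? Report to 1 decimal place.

Communalities: 0.8021, 0.7720, 0.4033, 0.2378, 0.4306, 0.6416, 0.6273; Σh² = 3.9147.
Total variance with 7 standardized items is 7, so the solution explains 3.9147/7 = 0.5592 = 55.92%.

55.9%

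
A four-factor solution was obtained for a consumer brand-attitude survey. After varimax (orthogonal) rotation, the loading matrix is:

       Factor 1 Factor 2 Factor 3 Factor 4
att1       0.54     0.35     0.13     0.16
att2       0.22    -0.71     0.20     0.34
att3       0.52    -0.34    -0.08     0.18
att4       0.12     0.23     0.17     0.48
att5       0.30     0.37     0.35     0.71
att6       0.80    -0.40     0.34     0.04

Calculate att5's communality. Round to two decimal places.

h² = 0.30² + 0.37² + 0.35² + 0.71² = 0.0900 + 0.1369 + 0.1225 + 0.5041 = 0.8535

0.85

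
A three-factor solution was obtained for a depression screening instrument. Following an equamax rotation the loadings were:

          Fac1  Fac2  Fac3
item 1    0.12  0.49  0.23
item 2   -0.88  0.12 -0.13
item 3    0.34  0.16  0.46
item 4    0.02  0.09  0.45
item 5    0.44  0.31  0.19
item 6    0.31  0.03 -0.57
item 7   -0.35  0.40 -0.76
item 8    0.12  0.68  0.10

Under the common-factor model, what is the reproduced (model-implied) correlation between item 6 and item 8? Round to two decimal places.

r̂ = Σ λ_i·λ_j across factors = (0.31)(0.12) + (0.03)(0.68) + (-0.57)(0.10)
  = +0.0372 +0.0204 -0.0570 = 0.0006

0.00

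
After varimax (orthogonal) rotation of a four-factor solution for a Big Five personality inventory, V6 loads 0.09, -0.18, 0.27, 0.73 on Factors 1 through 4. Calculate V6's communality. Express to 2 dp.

0.65

h² = 0.09² + (-0.18)² + 0.27² + 0.73² = 0.0081 + 0.0324 + 0.0729 + 0.5329 = 0.6463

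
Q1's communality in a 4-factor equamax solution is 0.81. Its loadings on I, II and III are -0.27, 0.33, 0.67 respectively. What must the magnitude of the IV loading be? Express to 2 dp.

0.42

Under orthogonal rotation h² = Σλ², so λ_IV² = h² − (0.6307) = 0.81 − 0.6307 = 0.1793.
|λ| = √0.1793 = 0.4234.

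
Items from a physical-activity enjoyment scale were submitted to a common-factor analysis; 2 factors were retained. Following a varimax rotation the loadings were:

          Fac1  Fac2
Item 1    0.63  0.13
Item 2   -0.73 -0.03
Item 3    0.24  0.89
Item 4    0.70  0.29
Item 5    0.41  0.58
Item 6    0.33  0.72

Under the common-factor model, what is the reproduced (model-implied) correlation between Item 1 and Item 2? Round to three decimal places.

-0.464

r̂ = Σ λ_i·λ_j across factors = (0.63)(-0.73) + (0.13)(-0.03)
  = -0.4599 -0.0039 = -0.4638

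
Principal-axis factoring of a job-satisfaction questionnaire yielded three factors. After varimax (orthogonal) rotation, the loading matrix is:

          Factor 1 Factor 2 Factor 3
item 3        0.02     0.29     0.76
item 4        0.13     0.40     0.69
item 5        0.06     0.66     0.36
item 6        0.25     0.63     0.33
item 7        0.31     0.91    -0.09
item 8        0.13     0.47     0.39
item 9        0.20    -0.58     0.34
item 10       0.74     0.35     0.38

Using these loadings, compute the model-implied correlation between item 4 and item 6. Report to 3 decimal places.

r̂ = Σ λ_i·λ_j across factors = (0.13)(0.25) + (0.40)(0.63) + (0.69)(0.33)
  = +0.0325 +0.2520 +0.2277 = 0.5122

0.512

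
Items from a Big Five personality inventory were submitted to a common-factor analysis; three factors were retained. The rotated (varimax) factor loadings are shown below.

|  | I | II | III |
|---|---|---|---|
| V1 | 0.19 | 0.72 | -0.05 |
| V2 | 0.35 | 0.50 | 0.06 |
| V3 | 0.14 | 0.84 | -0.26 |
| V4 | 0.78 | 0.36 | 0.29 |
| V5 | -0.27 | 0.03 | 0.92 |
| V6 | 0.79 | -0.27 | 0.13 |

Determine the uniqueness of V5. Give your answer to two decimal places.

0.08

h² = (-0.27)² + 0.03² + 0.92² = 0.0729 + 0.0009 + 0.8464 = 0.9202
Uniqueness u² = 1 − h² = 1 − 0.9202 = 0.0798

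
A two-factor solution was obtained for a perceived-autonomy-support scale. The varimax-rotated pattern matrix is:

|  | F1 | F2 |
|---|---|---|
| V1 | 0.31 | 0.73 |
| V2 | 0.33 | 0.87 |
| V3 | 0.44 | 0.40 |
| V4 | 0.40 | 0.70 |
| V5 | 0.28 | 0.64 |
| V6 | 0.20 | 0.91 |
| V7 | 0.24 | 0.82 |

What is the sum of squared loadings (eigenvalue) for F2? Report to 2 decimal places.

3.85

SS loadings for F2 = 0.73² + 0.87² + 0.40² + 0.70² + 0.64² + 0.91² + 0.82² = 0.5329 + 0.7569 + 0.1600 + 0.4900 + 0.4096 + 0.8281 + 0.6724 = 3.8499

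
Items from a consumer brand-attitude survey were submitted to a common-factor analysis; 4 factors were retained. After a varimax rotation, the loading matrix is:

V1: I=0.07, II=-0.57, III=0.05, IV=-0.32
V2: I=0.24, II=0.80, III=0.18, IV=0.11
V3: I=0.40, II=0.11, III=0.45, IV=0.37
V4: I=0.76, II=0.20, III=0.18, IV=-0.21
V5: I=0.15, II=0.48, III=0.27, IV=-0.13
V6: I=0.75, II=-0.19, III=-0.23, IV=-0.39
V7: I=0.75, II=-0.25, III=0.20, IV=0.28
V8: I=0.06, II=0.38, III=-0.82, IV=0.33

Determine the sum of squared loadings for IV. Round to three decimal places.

SS loadings for IV = (-0.32)² + 0.11² + 0.37² + (-0.21)² + (-0.13)² + (-0.39)² + 0.28² + 0.33² = 0.1024 + 0.0121 + 0.1369 + 0.0441 + 0.0169 + 0.1521 + 0.0784 + 0.1089 = 0.6518

0.652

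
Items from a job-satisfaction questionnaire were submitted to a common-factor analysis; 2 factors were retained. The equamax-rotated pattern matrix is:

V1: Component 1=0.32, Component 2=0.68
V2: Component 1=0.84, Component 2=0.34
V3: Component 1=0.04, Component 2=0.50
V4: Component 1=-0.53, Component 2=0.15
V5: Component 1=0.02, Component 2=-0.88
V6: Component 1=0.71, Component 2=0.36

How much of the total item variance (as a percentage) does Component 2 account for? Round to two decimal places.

SS loadings for Component 2 = 0.68² + 0.34² + 0.50² + 0.15² + (-0.88)² + 0.36² = 1.7545
With 6 standardized items, total variance = 6. Proportion = 1.7545/6 = 0.2924 → 29.24%.

29.24%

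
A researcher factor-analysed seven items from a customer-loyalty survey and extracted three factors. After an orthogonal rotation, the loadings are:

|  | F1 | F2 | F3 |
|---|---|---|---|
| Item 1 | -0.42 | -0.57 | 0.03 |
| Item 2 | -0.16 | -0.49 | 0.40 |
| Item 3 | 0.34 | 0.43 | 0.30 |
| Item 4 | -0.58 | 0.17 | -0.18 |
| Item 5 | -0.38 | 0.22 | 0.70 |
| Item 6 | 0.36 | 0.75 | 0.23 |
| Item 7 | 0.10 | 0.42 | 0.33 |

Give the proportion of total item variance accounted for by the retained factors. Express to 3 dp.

0.491

Communalities: 0.5022, 0.4257, 0.3905, 0.3977, 0.6828, 0.7450, 0.2953; Σh² = 3.4392.
Total variance with 7 standardized items is 7, so the solution explains 3.4392/7 = 0.4913.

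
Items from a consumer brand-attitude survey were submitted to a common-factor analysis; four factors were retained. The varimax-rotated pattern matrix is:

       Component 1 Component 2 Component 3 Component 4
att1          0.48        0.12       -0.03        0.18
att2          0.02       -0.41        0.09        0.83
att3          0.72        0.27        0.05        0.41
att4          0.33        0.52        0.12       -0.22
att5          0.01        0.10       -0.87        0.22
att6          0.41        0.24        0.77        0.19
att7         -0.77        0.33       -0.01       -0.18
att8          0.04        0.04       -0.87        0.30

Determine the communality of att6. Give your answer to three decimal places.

0.855

h² = 0.41² + 0.24² + 0.77² + 0.19² = 0.1681 + 0.0576 + 0.5929 + 0.0361 = 0.8547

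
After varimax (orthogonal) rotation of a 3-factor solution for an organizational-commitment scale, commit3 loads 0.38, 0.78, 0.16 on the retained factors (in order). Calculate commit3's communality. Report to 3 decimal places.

h² = 0.38² + 0.78² + 0.16² = 0.1444 + 0.6084 + 0.0256 = 0.7784

0.778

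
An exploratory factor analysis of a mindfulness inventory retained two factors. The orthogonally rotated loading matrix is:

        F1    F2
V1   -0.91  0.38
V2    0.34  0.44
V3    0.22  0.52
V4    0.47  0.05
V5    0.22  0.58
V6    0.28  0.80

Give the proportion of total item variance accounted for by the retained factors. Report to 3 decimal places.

0.488

SS loadings by factor: 1.3398, 1.5873; total = 2.9271.
Total variance with 6 standardized items is 6, so the solution explains 2.9271/6 = 0.4879.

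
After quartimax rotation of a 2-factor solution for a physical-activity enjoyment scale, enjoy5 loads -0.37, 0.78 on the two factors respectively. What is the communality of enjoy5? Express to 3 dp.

h² = (-0.37)² + 0.78² = 0.1369 + 0.6084 = 0.7453

0.745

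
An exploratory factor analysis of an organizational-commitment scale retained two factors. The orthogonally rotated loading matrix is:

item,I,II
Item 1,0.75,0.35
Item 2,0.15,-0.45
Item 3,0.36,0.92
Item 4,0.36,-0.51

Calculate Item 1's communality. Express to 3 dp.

0.685

h² = 0.75² + 0.35² = 0.5625 + 0.1225 = 0.6850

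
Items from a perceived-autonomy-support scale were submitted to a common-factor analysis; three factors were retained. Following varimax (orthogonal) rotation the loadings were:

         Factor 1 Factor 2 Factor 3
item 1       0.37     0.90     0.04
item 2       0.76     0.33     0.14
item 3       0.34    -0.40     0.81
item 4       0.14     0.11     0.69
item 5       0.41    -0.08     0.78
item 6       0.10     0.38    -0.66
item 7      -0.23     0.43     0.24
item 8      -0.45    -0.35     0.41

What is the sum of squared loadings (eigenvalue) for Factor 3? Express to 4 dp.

SS loadings for Factor 3 = 0.04² + 0.14² + 0.81² + 0.69² + 0.78² + (-0.66)² + 0.24² + 0.41² = 0.0016 + 0.0196 + 0.6561 + 0.4761 + 0.6084 + 0.4356 + 0.0576 + 0.1681 = 2.4231

2.4231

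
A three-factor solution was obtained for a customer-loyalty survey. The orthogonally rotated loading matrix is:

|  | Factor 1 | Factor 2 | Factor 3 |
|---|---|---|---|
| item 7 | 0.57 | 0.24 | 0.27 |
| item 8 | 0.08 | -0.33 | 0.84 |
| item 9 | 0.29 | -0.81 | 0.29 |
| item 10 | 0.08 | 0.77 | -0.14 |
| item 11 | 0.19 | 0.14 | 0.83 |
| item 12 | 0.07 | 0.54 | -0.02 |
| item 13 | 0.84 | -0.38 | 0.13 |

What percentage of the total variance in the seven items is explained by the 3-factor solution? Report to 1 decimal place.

SS loadings by factor: 1.1684, 1.8711, 1.5884; total = 4.6279.
Total variance with 7 standardized items is 7, so the solution explains 4.6279/7 = 0.6611 = 66.11%.

66.1%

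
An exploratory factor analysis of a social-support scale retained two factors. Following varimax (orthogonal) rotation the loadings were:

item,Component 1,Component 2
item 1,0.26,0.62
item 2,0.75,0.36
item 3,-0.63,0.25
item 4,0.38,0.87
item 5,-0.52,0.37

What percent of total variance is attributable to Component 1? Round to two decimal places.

SS loadings for Component 1 = 0.26² + 0.75² + (-0.63)² + 0.38² + (-0.52)² = 1.4418
With 5 standardized items, total variance = 5. Proportion = 1.4418/5 = 0.2884 → 28.84%.

28.84%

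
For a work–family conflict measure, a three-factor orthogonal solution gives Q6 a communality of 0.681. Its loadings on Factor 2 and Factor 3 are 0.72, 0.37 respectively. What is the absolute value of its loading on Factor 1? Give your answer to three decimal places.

0.160

Under orthogonal rotation h² = Σλ², so λ_Factor 1² = h² − (0.6553) = 0.681 − 0.6553 = 0.0257.
|λ| = √0.0257 = 0.1603.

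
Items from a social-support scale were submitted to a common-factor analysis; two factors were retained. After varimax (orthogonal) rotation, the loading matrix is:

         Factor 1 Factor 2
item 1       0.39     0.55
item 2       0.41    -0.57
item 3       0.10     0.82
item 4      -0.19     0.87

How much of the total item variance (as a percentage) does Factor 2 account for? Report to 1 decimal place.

SS loadings for Factor 2 = 0.55² + (-0.57)² + 0.82² + 0.87² = 2.0567
With 4 standardized items, total variance = 4. Proportion = 2.0567/4 = 0.5142 → 51.42%.

51.4%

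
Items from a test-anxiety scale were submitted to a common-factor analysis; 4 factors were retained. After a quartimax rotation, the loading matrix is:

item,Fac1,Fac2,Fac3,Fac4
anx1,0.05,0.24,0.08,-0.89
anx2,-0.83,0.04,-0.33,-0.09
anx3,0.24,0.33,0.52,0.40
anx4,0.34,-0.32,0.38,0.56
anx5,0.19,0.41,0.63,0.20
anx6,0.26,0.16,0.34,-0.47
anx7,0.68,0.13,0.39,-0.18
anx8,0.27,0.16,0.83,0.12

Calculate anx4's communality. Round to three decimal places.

0.676

h² = 0.34² + (-0.32)² + 0.38² + 0.56² = 0.1156 + 0.1024 + 0.1444 + 0.3136 = 0.6760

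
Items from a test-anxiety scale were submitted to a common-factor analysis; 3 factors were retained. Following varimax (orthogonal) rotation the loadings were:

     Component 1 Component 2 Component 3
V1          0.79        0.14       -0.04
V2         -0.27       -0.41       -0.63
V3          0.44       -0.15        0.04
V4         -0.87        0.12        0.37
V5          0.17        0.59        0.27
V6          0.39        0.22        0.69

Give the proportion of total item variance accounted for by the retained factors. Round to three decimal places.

SS loadings by factor: 1.8285, 0.6211, 1.0860; total = 3.5356.
Total variance with 6 standardized items is 6, so the solution explains 3.5356/6 = 0.5893.

0.589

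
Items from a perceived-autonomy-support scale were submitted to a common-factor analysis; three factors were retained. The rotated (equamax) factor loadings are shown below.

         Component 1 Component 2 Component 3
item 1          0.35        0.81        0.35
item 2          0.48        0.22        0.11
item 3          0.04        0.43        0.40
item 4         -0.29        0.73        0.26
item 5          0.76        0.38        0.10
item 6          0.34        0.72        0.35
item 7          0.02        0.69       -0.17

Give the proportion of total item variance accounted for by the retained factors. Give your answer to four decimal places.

0.6024

Communalities: 0.9011, 0.2909, 0.3465, 0.6846, 0.7320, 0.7565, 0.5054; Σh² = 4.2170.
Total variance with 7 standardized items is 7, so the solution explains 4.2170/7 = 0.6024.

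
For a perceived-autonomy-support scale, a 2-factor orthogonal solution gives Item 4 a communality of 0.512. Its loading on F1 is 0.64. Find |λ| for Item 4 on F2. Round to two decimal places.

Under orthogonal rotation h² = Σλ², so λ_F2² = h² − (0.4096) = 0.512 − 0.4096 = 0.1024.
|λ| = √0.1024 = 0.3200.

0.32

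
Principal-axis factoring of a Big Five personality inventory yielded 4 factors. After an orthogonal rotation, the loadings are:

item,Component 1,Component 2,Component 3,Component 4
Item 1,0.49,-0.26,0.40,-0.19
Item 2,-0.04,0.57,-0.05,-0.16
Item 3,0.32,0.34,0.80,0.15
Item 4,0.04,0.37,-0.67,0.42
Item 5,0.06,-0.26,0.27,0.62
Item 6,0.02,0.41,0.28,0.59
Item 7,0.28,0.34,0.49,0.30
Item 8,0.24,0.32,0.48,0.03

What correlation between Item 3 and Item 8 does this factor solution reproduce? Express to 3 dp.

r̂ = Σ λ_i·λ_j across factors = (0.32)(0.24) + (0.34)(0.32) + (0.80)(0.48) + (0.15)(0.03)
  = +0.0768 +0.1088 +0.3840 +0.0045 = 0.5741

0.574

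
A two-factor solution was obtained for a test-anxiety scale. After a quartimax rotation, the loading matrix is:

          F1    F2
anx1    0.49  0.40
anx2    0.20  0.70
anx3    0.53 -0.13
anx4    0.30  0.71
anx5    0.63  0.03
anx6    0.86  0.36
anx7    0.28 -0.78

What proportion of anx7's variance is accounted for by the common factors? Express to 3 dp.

h² = 0.28² + (-0.78)² = 0.0784 + 0.6084 = 0.6868

0.687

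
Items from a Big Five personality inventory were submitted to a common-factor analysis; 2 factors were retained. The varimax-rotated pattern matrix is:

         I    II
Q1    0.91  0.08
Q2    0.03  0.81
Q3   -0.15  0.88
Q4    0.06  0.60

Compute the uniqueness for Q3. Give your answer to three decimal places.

0.203

h² = (-0.15)² + 0.88² = 0.0225 + 0.7744 = 0.7969
Uniqueness u² = 1 − h² = 1 − 0.7969 = 0.2031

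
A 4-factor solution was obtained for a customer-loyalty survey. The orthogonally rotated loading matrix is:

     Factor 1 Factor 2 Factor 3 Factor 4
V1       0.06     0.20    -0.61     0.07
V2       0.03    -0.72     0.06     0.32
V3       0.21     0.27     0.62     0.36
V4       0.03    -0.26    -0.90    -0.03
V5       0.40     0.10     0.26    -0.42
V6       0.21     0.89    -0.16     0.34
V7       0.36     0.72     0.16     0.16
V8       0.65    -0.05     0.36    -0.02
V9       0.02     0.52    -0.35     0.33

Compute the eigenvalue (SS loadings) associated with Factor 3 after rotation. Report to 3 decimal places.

1.941

SS loadings for Factor 3 = (-0.61)² + 0.06² + 0.62² + (-0.90)² + 0.26² + (-0.16)² + 0.16² + 0.36² + (-0.35)² = 0.3721 + 0.0036 + 0.3844 + 0.8100 + 0.0676 + 0.0256 + 0.0256 + 0.1296 + 0.1225 = 1.9410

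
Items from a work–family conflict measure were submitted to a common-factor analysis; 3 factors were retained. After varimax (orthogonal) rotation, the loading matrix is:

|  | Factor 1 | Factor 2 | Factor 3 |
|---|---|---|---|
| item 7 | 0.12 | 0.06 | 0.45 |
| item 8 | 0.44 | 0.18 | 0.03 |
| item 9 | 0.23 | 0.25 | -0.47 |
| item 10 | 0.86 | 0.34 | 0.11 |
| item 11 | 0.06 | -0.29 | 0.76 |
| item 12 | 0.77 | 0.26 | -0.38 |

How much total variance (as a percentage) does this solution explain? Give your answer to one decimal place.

Communalities: 0.2205, 0.2269, 0.3363, 0.8673, 0.6653, 0.8049; Σh² = 3.1212.
Total variance with 6 standardized items is 6, so the solution explains 3.1212/6 = 0.5202 = 52.02%.

52.0%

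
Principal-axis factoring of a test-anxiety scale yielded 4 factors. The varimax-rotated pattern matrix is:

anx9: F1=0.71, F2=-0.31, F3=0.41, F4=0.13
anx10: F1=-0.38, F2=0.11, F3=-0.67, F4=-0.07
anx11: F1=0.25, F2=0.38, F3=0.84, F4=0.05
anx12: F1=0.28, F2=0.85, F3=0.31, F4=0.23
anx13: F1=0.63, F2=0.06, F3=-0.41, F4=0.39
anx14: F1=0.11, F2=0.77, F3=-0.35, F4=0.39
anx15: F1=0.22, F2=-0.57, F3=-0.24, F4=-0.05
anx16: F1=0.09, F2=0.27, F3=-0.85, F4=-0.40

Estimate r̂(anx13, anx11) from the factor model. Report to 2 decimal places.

-0.14

r̂ = Σ λ_i·λ_j across factors = (0.63)(0.25) + (0.06)(0.38) + (-0.41)(0.84) + (0.39)(0.05)
  = +0.1575 +0.0228 -0.3444 +0.0195 = -0.1446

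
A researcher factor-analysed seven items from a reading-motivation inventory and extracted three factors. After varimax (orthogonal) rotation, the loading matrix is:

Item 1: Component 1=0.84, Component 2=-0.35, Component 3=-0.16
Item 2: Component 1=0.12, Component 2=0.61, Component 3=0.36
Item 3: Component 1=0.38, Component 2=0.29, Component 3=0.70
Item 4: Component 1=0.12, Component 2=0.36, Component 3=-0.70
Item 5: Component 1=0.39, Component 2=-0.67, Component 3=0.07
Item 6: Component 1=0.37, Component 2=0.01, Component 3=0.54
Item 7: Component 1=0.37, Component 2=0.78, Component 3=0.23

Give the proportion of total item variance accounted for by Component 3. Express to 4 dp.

0.2121

SS loadings for Component 3 = (-0.16)² + 0.36² + 0.70² + (-0.70)² + 0.07² + 0.54² + 0.23² = 1.4846
Proportion of variance = 1.4846 / 7 = 0.2121.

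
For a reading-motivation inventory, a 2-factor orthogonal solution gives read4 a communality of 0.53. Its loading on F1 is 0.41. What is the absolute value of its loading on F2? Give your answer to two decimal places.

0.60

Under orthogonal rotation h² = Σλ², so λ_F2² = h² − (0.1681) = 0.53 − 0.1681 = 0.3619.
|λ| = √0.3619 = 0.6016.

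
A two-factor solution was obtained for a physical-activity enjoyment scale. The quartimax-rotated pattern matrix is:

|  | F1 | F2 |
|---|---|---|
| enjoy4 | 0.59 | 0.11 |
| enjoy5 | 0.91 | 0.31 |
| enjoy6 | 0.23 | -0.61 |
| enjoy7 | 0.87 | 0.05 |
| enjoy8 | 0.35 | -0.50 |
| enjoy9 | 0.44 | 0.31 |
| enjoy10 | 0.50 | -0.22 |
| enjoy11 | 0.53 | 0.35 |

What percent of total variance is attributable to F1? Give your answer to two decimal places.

35.41%

SS loadings for F1 = 0.59² + 0.91² + 0.23² + 0.87² + 0.35² + 0.44² + 0.50² + 0.53² = 2.8330
With 8 standardized items, total variance = 8. Proportion = 2.8330/8 = 0.3541 → 35.41%.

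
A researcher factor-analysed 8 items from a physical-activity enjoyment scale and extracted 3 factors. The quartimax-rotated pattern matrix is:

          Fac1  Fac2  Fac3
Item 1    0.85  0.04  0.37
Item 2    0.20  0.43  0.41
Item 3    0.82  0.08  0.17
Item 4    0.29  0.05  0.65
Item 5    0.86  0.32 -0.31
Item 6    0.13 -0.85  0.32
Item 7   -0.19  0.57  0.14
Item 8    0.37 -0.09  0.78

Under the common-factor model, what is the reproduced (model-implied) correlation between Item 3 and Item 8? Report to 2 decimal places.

0.43

r̂ = Σ λ_i·λ_j across factors = (0.82)(0.37) + (0.08)(-0.09) + (0.17)(0.78)
  = +0.3034 -0.0072 +0.1326 = 0.4288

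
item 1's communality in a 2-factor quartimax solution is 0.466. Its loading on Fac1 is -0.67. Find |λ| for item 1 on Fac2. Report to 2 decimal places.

0.13

Under orthogonal rotation h² = Σλ², so λ_Fac2² = h² − (0.4489) = 0.466 − 0.4489 = 0.0171.
|λ| = √0.0171 = 0.1308.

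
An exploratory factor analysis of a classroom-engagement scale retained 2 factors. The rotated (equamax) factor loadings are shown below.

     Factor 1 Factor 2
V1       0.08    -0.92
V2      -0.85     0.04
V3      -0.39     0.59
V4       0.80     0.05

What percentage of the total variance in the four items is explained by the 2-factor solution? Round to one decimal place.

Communalities: 0.8528, 0.7241, 0.5002, 0.6425; Σh² = 2.7196.
Total variance with 4 standardized items is 4, so the solution explains 2.7196/4 = 0.6799 = 67.99%.

68.0%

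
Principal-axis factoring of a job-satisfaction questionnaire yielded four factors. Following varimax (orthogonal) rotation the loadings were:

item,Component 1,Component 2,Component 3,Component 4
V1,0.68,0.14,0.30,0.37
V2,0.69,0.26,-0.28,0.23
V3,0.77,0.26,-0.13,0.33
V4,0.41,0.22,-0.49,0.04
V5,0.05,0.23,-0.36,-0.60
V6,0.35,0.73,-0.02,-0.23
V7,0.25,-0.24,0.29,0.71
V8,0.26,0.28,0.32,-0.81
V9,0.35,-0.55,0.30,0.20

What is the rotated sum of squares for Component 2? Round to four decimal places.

1.2275

SS loadings for Component 2 = 0.14² + 0.26² + 0.26² + 0.22² + 0.23² + 0.73² + (-0.24)² + 0.28² + (-0.55)² = 0.0196 + 0.0676 + 0.0676 + 0.0484 + 0.0529 + 0.5329 + 0.0576 + 0.0784 + 0.3025 = 1.2275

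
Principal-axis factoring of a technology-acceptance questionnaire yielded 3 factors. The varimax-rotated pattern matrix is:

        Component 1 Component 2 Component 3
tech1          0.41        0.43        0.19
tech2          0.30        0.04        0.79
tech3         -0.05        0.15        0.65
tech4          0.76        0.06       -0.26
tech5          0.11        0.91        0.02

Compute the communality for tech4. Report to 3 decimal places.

0.649

h² = 0.76² + 0.06² + (-0.26)² = 0.5776 + 0.0036 + 0.0676 = 0.6488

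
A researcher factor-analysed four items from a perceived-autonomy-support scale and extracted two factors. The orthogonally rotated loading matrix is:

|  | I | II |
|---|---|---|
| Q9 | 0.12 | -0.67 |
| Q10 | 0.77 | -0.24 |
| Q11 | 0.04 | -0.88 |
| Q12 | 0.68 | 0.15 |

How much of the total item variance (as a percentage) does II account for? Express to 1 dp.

SS loadings for II = (-0.67)² + (-0.24)² + (-0.88)² + 0.15² = 1.3034
With 4 standardized items, total variance = 4. Proportion = 1.3034/4 = 0.3259 → 32.59%.

32.6%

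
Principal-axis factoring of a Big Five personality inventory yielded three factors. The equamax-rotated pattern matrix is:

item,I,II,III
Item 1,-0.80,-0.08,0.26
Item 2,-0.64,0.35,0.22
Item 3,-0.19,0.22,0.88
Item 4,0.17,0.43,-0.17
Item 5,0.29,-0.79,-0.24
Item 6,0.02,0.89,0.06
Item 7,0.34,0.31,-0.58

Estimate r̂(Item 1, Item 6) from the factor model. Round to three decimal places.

r̂ = Σ λ_i·λ_j across factors = (-0.80)(0.02) + (-0.08)(0.89) + (0.26)(0.06)
  = -0.0160 -0.0712 +0.0156 = -0.0716

-0.072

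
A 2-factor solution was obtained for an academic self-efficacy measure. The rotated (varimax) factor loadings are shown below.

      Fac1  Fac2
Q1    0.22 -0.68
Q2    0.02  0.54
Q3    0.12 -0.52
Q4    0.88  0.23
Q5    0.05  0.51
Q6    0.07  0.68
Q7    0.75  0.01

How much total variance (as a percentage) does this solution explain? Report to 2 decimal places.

45.82%

SS loadings by factor: 1.4075, 1.7999; total = 3.2074.
Total variance with 7 standardized items is 7, so the solution explains 3.2074/7 = 0.4582 = 45.82%.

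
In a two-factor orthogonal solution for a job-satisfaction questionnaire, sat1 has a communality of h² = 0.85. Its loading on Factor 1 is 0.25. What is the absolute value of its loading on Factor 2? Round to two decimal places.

0.89

Under orthogonal rotation h² = Σλ², so λ_Factor 2² = h² − (0.0625) = 0.85 − 0.0625 = 0.7875.
|λ| = √0.7875 = 0.8874.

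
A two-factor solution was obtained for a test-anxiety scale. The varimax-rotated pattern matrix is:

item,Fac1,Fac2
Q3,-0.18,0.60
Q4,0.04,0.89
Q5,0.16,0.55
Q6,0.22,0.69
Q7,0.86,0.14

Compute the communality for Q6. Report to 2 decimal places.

h² = 0.22² + 0.69² = 0.0484 + 0.4761 = 0.5245

0.52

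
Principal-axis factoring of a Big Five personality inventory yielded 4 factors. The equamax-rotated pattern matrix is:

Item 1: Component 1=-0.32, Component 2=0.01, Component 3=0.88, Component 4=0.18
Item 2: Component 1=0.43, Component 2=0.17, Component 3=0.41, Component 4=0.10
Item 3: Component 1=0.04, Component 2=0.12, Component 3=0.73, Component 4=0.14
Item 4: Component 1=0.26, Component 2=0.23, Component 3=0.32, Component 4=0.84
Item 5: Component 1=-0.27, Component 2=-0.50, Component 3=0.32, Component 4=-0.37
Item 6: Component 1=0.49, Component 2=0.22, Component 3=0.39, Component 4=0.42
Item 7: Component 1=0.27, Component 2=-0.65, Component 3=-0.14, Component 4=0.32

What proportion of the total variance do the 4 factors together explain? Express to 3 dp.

Communalities: 0.9093, 0.3919, 0.5685, 0.9285, 0.5622, 0.6170, 0.6174; Σh² = 4.5948.
Total variance with 7 standardized items is 7, so the solution explains 4.5948/7 = 0.6564.

0.656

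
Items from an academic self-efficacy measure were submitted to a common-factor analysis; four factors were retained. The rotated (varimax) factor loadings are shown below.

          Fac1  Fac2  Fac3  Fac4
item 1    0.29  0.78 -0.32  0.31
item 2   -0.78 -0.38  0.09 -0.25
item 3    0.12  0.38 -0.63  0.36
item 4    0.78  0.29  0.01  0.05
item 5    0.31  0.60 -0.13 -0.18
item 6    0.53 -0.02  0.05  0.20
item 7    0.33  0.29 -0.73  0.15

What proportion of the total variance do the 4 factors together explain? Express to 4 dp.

0.6675

SS loadings by factor: 1.8012, 1.4258, 1.0598, 0.3856; total = 4.6724.
Total variance with 7 standardized items is 7, so the solution explains 4.6724/7 = 0.6675.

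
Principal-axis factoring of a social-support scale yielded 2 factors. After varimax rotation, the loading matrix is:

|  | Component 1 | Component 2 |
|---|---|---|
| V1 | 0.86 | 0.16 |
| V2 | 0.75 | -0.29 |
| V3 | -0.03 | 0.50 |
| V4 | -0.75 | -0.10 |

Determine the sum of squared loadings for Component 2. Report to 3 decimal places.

0.370

SS loadings for Component 2 = 0.16² + (-0.29)² + 0.50² + (-0.10)² = 0.0256 + 0.0841 + 0.2500 + 0.0100 = 0.3697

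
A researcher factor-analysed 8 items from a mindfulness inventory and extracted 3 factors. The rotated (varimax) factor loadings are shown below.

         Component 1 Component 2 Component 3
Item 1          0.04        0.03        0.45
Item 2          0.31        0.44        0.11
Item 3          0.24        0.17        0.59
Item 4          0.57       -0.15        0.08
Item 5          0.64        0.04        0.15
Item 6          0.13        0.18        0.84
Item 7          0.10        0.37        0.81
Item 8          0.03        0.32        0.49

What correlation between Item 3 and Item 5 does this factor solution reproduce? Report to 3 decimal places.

0.249

r̂ = Σ λ_i·λ_j across factors = (0.24)(0.64) + (0.17)(0.04) + (0.59)(0.15)
  = +0.1536 +0.0068 +0.0885 = 0.2489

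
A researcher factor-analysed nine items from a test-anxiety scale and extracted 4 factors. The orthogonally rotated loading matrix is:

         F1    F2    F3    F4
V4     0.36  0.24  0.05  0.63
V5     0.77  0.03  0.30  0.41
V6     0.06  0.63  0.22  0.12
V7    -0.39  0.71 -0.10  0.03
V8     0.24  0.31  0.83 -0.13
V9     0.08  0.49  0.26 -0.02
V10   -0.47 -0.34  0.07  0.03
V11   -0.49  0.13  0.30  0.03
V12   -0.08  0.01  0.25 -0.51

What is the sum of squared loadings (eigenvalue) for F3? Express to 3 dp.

SS loadings for F3 = 0.05² + 0.30² + 0.22² + (-0.10)² + 0.83² + 0.26² + 0.07² + 0.30² + 0.25² = 0.0025 + 0.0900 + 0.0484 + 0.0100 + 0.6889 + 0.0676 + 0.0049 + 0.0900 + 0.0625 = 1.0648

1.065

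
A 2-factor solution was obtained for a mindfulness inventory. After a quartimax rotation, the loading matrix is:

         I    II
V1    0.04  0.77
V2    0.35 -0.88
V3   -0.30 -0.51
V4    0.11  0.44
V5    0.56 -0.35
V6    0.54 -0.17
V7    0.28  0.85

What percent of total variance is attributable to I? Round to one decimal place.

13.0%

SS loadings for I = 0.04² + 0.35² + (-0.30)² + 0.11² + 0.56² + 0.54² + 0.28² = 0.9098
With 7 standardized items, total variance = 7. Proportion = 0.9098/7 = 0.1300 → 13.00%.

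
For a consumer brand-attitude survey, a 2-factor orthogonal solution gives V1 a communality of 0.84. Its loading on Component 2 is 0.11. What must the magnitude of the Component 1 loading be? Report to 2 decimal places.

Under orthogonal rotation h² = Σλ², so λ_Component 1² = h² − (0.0121) = 0.84 − 0.0121 = 0.8279.
|λ| = √0.8279 = 0.9099.

0.91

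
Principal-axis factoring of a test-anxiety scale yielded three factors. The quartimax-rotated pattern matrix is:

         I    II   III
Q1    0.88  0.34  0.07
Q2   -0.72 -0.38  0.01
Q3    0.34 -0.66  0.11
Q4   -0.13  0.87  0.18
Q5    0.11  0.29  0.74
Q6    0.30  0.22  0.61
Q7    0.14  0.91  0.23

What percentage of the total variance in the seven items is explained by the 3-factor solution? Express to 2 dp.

SS loadings by factor: 1.5470, 2.4131, 1.0221; total = 4.9822.
Total variance with 7 standardized items is 7, so the solution explains 4.9822/7 = 0.7117 = 71.17%.

71.17%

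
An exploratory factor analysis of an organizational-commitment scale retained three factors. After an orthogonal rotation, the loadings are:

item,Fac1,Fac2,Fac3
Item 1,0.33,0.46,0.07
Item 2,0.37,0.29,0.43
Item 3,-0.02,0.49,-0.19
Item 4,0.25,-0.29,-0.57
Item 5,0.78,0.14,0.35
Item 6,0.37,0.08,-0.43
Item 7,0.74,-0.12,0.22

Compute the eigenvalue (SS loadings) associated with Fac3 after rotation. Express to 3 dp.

0.907

SS loadings for Fac3 = 0.07² + 0.43² + (-0.19)² + (-0.57)² + 0.35² + (-0.43)² + 0.22² = 0.0049 + 0.1849 + 0.0361 + 0.3249 + 0.1225 + 0.1849 + 0.0484 = 0.9066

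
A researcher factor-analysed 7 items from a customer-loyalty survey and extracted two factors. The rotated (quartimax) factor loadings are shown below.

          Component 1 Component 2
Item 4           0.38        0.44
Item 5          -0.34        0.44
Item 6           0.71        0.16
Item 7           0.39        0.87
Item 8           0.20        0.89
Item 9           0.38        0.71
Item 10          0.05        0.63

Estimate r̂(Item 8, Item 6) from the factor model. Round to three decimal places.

0.284

r̂ = Σ λ_i·λ_j across factors = (0.20)(0.71) + (0.89)(0.16)
  = +0.1420 +0.1424 = 0.2844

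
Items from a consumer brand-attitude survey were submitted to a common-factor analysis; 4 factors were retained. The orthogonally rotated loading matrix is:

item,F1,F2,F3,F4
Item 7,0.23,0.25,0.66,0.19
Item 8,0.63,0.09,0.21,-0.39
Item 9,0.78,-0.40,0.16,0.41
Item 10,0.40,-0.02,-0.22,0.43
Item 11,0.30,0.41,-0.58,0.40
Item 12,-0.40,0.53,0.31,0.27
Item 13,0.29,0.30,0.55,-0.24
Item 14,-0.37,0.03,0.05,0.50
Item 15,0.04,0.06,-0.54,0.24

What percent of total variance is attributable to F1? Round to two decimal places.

18.79%

SS loadings for F1 = 0.23² + 0.63² + 0.78² + 0.40² + 0.30² + (-0.40)² + 0.29² + (-0.37)² + 0.04² = 1.6908
With 9 standardized items, total variance = 9. Proportion = 1.6908/9 = 0.1879 → 18.79%.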